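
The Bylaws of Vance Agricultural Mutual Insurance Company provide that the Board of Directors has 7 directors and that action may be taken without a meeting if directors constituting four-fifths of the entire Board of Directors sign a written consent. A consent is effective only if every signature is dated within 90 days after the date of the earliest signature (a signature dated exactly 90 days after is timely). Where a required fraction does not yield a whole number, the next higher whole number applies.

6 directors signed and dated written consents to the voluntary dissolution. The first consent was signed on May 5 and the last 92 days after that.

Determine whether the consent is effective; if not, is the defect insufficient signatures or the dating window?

Not effective — dating-window requirement not satisfied.

Signatures required: four-fifths of 7 — 4/5 of 7 = 5.60, rounded up to 6, so 6 needed; 6 signed. Sufficient.
Dating window: the latest signature is 92 days after the earliest; the limit is 90 days. Outside the window.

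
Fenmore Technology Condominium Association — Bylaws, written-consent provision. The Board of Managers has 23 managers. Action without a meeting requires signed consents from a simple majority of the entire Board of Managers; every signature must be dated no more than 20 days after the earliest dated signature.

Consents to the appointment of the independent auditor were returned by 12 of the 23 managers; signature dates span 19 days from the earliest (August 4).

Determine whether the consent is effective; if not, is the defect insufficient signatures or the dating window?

Signatures required: a simple majority of 23 — a majority of 23 is 12, so 12 needed; 12 signed. Sufficient.
Dating window: the latest signature is 19 days after the earliest; the limit is 20 days. Within the window.

Effective — both the signature and dating-window requirements are satisfied.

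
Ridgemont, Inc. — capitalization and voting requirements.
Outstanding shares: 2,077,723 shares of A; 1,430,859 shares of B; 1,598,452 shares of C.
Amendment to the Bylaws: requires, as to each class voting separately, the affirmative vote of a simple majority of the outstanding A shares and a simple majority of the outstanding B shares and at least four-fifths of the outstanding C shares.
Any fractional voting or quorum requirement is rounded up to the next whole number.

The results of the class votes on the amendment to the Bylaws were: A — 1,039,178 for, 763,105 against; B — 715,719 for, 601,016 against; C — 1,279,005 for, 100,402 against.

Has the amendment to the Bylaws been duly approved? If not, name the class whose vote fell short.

Approved — every class gave the required vote.

A: a majority of 2077723 is 1038862; 1,038,862 required, 1,039,178 in favor — approved.
B: a majority of 1430859 is 715430; 715,430 required, 715,719 in favor — approved.
C: 4/5 of 1598452 = 1278761.60, rounded up to 1278762; 1,278,762 required, 1,279,005 in favor — approved.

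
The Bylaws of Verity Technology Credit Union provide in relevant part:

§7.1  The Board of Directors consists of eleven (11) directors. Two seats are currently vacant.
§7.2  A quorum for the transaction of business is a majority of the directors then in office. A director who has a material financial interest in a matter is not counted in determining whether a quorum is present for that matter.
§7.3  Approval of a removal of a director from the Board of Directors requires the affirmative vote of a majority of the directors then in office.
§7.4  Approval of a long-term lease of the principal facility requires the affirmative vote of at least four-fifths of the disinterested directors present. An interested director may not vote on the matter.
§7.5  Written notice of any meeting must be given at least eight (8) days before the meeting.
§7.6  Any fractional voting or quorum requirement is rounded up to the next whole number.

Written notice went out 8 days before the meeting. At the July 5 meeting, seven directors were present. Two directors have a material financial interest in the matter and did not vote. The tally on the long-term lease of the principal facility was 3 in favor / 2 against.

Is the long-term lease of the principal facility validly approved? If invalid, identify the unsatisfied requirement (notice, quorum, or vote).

Invalid — vote requirement not satisfied.

Notice: 8 days given; 8 required (8 ≥ 8). Satisfied.
Quorum: 7 present, but the 2 interested directors do not count, leaving 5. Quorum is 5. Satisfied.
Vote: the long-term lease of the principal facility requires four-fifths of the disinterested directors present (7 − 2 = 5). 4/5 of 5 = 4, so 4 affirmative votes are needed; 3 voted in favor. Not satisfied.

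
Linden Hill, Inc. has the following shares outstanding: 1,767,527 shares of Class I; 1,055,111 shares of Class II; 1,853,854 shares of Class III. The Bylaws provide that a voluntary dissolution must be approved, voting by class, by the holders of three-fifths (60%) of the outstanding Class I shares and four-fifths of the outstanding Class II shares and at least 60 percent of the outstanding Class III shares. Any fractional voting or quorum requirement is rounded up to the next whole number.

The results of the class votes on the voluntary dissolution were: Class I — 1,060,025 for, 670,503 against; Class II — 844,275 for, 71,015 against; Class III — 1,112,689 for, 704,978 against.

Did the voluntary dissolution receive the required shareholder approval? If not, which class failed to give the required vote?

Not approved — the Class I shares did not give the required vote.

Class I: 3/5 of 1767527 = 1060516.20, rounded up to 1060517; 1,060,517 required, 1,060,025 in favor — not approved.
Class II: 4/5 of 1055111 = 844088.80, rounded up to 844089; 844,089 required, 844,275 in favor — approved.
Class III: 3/5 of 1853854 = 1112312.40, rounded up to 1112313; 1,112,313 required, 1,112,689 in favor — approved.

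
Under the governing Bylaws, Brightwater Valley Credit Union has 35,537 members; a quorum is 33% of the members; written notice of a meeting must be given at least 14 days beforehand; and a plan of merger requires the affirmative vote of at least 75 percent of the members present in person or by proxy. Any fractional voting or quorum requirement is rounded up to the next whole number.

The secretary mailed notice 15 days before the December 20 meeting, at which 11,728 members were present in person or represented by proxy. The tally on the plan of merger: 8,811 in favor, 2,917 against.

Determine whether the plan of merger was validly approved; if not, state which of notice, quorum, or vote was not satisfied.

Valid — all requirements satisfied.

Notice: 15 days given; 14 required. Satisfied.
Quorum: 33% of 35,537 = 11,727.21, rounded up to 11,728; 11,728 present. Satisfied.
Vote: requires three-fourths of those present (11,728); 3/4 of 11728 = 8796, so 8,796 needed; 8,811 in favor. Satisfied.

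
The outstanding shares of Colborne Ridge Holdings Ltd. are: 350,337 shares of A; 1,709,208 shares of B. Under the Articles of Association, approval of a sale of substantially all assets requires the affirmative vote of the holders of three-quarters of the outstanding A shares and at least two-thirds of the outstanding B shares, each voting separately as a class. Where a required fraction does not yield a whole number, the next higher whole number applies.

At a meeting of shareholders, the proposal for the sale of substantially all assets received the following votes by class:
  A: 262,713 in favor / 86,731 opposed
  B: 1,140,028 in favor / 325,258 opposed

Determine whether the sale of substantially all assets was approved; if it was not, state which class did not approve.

Not approved — the A shares did not give the required vote.

A: 3/4 of 350337 = 262752.75, rounded up to 262753; 262,753 required, 262,713 in favor — not approved.
B: 2/3 of 1709208 = 1139472; 1,139,472 required, 1,140,028 in favor — approved.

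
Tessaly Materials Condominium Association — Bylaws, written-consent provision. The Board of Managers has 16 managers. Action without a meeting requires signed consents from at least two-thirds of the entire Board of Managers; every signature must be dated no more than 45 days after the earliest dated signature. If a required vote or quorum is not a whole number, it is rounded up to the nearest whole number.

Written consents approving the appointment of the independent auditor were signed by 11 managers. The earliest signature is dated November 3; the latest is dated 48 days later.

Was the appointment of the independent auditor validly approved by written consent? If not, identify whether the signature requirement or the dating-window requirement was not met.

Signatures required: at least two-thirds of 16 — 2/3 of 16 = 10.67, rounded up to 11, so 11 needed; 11 signed. Sufficient.
Dating window: the latest signature is 48 days after the earliest; the limit is 45 days. Outside the window.

Not effective — dating-window requirement not satisfied.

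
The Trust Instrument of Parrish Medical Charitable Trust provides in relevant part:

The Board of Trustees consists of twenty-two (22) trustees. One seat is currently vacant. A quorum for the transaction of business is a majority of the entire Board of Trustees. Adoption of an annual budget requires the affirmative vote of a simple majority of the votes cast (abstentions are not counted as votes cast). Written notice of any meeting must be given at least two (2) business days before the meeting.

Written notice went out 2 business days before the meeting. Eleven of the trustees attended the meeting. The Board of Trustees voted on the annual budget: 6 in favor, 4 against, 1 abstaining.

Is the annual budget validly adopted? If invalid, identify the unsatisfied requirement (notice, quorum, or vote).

Invalid — quorum requirement not satisfied.

Notice: 2 business days given; 2 required (2 ≥ 2). Satisfied.
Quorum: 11 present; quorum is 12. Not satisfied.
Vote: the annual budget requires a majority of the votes cast (11 present − 1 abstaining = 10). A majority of 10 is 6, so 6 affirmative votes are needed; 6 voted in favor. Satisfied. (Moot — without a quorum no business can be validly transacted.)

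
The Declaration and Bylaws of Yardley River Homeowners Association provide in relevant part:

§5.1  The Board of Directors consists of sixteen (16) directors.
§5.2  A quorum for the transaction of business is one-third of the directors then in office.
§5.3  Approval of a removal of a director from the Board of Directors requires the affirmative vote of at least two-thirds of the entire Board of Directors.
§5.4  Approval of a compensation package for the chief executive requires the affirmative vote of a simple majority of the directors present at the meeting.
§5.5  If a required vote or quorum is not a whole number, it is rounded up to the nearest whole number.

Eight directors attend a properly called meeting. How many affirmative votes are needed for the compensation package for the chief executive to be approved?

The compensation package for the chief executive requires a majority of the directors present (8).
A majority of 8 is 5.

5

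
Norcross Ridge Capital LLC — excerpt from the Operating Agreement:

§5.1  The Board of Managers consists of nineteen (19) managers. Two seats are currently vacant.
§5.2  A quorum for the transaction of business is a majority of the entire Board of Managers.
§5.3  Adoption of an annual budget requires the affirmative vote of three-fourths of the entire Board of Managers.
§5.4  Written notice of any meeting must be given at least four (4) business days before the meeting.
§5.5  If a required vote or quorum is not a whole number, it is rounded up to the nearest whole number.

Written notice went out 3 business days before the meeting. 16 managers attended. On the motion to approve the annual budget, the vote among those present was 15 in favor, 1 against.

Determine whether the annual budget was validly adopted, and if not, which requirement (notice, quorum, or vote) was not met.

Invalid — notice requirement not satisfied.

Notice: 3 business days given; 4 required (3 < 4). Not satisfied.
Quorum: 16 present; quorum is 10. Satisfied.
Vote: the annual budget requires three-fourths of the entire Board of Managers (19). 3/4 of 19 = 14.25, rounded up to 15, so 15 affirmative votes are needed; 15 voted in favor. Satisfied.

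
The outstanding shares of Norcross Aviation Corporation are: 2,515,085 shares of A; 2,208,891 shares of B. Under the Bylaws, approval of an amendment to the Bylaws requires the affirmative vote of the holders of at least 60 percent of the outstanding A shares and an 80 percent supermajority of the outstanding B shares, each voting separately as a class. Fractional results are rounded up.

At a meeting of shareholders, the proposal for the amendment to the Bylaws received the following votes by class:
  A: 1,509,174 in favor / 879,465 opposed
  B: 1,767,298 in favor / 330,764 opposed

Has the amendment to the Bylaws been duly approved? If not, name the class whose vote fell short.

Approved — every class gave the required vote.

A: 3/5 of 2515085 = 1509051; 1,509,051 required, 1,509,174 in favor — approved.
B: 4/5 of 2208891 = 1767112.80, rounded up to 1767113; 1,767,113 required, 1,767,298 in favor — approved.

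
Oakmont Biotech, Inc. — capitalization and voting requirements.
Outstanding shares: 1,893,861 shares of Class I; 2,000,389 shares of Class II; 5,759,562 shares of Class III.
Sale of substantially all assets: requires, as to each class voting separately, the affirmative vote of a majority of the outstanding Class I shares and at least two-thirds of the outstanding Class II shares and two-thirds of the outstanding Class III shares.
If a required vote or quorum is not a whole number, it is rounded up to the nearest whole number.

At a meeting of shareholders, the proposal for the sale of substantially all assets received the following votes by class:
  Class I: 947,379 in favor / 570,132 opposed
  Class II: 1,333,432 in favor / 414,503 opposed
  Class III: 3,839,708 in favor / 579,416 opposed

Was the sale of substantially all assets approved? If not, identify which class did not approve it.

Class I: a majority of 1893861 is 946931; 946,931 required, 947,379 in favor — approved.
Class II: 2/3 of 2000389 = 1333592.67, rounded up to 1333593; 1,333,593 required, 1,333,432 in favor — not approved.
Class III: 2/3 of 5759562 = 3839708; 3,839,708 required, 3,839,708 in favor — approved.

Not approved — the Class II shares did not give the required vote.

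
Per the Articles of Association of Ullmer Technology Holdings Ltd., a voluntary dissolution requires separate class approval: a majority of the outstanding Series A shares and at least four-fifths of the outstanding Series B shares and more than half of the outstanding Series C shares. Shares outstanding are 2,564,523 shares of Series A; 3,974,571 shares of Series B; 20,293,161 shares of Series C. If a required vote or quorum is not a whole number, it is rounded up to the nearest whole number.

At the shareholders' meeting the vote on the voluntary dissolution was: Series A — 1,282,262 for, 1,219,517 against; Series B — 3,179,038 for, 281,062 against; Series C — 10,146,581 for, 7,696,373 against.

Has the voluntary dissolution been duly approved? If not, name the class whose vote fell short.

Not approved — the Series B shares did not give the required vote.

Series A: a majority of 2564523 is 1282262; 1,282,262 required, 1,282,262 in favor — approved.
Series B: 4/5 of 3974571 = 3179656.80, rounded up to 3179657; 3,179,657 required, 3,179,038 in favor — not approved.
Series C: a majority of 20293161 is 10146581; 10,146,581 required, 10,146,581 in favor — approved.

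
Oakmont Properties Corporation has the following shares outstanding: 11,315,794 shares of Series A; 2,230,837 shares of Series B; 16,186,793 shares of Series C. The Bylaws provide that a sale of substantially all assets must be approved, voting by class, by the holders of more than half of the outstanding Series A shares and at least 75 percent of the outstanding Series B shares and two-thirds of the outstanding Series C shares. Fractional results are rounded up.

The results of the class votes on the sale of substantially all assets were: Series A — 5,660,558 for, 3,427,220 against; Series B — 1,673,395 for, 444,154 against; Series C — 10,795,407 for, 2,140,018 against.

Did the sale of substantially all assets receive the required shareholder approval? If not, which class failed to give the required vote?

Series A: a majority of 11315794 is 5657898; 5,657,898 required, 5,660,558 in favor — approved.
Series B: 3/4 of 2230837 = 1673127.75, rounded up to 1673128; 1,673,128 required, 1,673,395 in favor — approved.
Series C: 2/3 of 16186793 = 10791195.33, rounded up to 10791196; 10,791,196 required, 10,795,407 in favor — approved.

Approved — every class gave the required vote.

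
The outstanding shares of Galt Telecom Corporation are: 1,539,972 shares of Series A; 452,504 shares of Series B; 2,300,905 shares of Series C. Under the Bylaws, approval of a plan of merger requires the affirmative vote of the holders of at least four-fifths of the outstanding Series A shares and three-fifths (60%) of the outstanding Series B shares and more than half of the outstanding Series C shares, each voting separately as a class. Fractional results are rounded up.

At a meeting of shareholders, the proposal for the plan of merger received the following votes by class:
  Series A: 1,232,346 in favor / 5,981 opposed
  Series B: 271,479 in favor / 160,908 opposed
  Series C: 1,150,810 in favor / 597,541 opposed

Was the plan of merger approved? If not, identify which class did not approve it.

Not approved — the Series B shares did not give the required vote.

Series A: 4/5 of 1539972 = 1231977.60, rounded up to 1231978; 1,231,978 required, 1,232,346 in favor — approved.
Series B: 3/5 of 452504 = 271502.40, rounded up to 271503; 271,503 required, 271,479 in favor — not approved.
Series C: a majority of 2300905 is 1150453; 1,150,453 required, 1,150,810 in favor — approved.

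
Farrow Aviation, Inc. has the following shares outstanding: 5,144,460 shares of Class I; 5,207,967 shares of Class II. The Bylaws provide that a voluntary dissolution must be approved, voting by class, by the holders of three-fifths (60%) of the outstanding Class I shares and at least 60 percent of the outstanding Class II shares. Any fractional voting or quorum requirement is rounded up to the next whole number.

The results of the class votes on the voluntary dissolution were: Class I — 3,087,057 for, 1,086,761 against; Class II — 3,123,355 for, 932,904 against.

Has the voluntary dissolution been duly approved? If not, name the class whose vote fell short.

Not approved — the Class II shares did not give the required vote.

Class I: 3/5 of 5144460 = 3086676; 3,086,676 required, 3,087,057 in favor — approved.
Class II: 3/5 of 5207967 = 3124780.20, rounded up to 3124781; 3,124,781 required, 3,123,355 in favor — not approved.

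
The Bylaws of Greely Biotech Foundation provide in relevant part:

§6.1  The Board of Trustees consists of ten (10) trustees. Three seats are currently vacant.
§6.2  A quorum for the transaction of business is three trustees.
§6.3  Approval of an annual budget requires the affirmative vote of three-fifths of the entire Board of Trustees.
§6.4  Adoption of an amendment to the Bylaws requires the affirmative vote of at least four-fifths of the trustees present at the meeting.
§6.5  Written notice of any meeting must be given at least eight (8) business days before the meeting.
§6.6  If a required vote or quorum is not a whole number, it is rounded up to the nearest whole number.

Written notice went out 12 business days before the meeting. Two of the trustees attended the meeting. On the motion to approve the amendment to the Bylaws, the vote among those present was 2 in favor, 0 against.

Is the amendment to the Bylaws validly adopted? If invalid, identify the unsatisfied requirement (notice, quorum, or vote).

Invalid — quorum requirement not satisfied.

Notice: 12 business days given; 8 required (12 ≥ 8). Satisfied.
Quorum: 2 present; quorum is 3. Not satisfied.
Vote: the amendment to the Bylaws requires four-fifths of the trustees present (2). 4/5 of 2 = 1.60, rounded up to 2, so 2 affirmative votes are needed; 2 voted in favor. Satisfied. (Moot — without a quorum no business can be validly transacted.)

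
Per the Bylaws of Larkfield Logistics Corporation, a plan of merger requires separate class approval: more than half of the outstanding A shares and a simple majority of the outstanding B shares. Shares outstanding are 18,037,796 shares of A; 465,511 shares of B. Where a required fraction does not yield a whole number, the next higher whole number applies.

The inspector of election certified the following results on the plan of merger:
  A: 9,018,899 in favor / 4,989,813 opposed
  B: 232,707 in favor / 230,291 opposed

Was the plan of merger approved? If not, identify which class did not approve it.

A: a majority of 18037796 is 9018899; 9,018,899 required, 9,018,899 in favor — approved.
B: a majority of 465511 is 232756; 232,756 required, 232,707 in favor — not approved.

Not approved — the B shares did not give the required vote.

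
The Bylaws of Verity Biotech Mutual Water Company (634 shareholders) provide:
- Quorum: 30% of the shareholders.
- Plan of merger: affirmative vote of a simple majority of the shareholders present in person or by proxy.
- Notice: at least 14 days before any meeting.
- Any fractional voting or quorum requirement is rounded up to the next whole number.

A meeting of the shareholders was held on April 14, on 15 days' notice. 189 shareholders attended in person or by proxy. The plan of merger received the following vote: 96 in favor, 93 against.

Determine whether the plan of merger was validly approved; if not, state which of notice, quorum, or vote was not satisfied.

Invalid — quorum requirement not satisfied.

Notice: 15 days given; 14 required. Satisfied.
Quorum: 30% of 634 = 190.20, rounded up to 191; 189 present. Not satisfied.
Vote: requires a majority of those present (189); a majority of 189 is 95, so 95 needed; 96 in favor. Satisfied.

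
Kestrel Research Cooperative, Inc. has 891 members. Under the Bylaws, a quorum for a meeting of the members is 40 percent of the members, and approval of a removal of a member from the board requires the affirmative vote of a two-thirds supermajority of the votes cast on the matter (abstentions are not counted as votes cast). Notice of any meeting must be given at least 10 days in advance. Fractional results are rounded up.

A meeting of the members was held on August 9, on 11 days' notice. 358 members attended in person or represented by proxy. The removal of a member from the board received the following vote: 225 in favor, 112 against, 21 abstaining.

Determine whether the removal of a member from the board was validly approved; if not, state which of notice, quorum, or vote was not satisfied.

Valid — all requirements satisfied.

Notice: 11 days given; 10 required. Satisfied.
Quorum: 40% of 891 = 356.40, rounded up to 357; 358 present. Satisfied.
Vote: requires two-thirds of the votes cast (358 − 21 abstaining = 337); 2/3 of 337 = 224.67, rounded up to 225, so 225 needed; 225 in favor. Satisfied.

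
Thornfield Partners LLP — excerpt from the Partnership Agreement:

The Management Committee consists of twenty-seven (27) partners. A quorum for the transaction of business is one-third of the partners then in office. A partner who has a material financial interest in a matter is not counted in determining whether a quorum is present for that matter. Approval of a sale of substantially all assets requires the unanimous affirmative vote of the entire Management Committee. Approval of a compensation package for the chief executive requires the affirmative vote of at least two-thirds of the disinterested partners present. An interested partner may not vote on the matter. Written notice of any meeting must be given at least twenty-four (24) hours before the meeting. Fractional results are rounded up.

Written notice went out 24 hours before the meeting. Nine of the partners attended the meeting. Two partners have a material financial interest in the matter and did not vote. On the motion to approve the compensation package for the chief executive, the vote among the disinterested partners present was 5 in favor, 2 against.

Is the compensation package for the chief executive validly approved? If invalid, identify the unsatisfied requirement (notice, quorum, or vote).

Notice: 24 hours given; 24 required (24 ≥ 24). Satisfied.
Quorum: 9 present, but the 2 interested partners do not count, leaving 7. Quorum is 9. Not satisfied.
Vote: the compensation package for the chief executive requires two-thirds of the disinterested partners present (9 − 2 = 7). 2/3 of 7 = 4.67, rounded up to 5, so 5 affirmative votes are needed; 5 voted in favor. Satisfied. (Moot — without a quorum no business can be validly transacted.)

Invalid — quorum requirement not satisfied.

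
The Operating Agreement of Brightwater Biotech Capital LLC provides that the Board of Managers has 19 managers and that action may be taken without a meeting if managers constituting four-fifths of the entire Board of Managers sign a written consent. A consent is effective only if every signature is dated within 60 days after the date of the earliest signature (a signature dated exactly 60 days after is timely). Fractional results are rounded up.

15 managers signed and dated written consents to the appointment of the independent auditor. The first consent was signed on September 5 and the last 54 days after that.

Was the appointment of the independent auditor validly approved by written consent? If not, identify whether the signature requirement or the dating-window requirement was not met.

Signatures required: four-fifths of 19 — 4/5 of 19 = 15.20, rounded up to 16, so 16 needed; 15 signed. Insufficient.
Dating window: the latest signature is 54 days after the earliest; the limit is 60 days. Within the window.

Not effective — insufficient signatures.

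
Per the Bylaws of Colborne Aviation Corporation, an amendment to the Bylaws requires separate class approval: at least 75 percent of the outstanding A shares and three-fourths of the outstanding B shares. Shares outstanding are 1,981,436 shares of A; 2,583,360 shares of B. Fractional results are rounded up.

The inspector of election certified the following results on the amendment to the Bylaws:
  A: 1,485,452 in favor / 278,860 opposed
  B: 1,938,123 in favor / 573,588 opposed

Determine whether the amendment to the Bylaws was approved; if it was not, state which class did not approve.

A: 3/4 of 1981436 = 1486077; 1,486,077 required, 1,485,452 in favor — not approved.
B: 3/4 of 2583360 = 1937520; 1,937,520 required, 1,938,123 in favor — approved.

Not approved — the A shares did not give the required vote.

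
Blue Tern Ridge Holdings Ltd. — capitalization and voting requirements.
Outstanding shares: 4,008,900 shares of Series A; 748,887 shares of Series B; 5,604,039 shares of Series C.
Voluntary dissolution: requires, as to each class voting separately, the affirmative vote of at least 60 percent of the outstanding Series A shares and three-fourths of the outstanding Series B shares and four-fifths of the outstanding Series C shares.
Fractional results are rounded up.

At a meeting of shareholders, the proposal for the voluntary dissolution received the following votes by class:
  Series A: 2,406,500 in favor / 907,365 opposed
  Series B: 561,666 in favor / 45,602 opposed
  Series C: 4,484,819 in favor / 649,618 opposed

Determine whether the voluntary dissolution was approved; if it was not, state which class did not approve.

Series A: 3/5 of 4008900 = 2405340; 2,405,340 required, 2,406,500 in favor — approved.
Series B: 3/4 of 748887 = 561665.25, rounded up to 561666; 561,666 required, 561,666 in favor — approved.
Series C: 4/5 of 5604039 = 4483231.20, rounded up to 4483232; 4,483,232 required, 4,484,819 in favor — approved.

Approved — every class gave the required vote.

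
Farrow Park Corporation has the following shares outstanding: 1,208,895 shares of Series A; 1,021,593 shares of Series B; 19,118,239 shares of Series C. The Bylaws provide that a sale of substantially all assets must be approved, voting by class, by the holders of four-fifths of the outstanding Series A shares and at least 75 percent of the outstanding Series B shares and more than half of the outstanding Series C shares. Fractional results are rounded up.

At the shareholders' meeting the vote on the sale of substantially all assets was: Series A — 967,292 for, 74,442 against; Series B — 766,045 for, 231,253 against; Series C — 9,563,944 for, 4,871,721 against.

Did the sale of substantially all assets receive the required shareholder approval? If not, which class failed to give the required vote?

Series A: 4/5 of 1208895 = 967116; 967,116 required, 967,292 in favor — approved.
Series B: 3/4 of 1021593 = 766194.75, rounded up to 766195; 766,195 required, 766,045 in favor — not approved.
Series C: a majority of 19118239 is 9559120; 9,559,120 required, 9,563,944 in favor — approved.

Not approved — the Series B shares did not give the required vote.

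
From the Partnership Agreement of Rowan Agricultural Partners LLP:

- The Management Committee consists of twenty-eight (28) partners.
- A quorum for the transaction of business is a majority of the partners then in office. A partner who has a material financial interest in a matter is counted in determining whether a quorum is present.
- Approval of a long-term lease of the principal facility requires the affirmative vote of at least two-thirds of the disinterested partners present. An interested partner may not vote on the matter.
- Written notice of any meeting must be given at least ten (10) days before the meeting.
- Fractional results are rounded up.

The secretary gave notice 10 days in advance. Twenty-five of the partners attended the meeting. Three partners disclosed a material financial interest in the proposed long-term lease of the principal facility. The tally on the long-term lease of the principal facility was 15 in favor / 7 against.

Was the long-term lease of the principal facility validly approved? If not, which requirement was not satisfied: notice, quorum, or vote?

Valid — all requirements satisfied.

Notice: 10 days given; 10 required (10 ≥ 10). Satisfied.
Quorum: 25 present (interested partners count toward quorum); quorum is 15. Satisfied.
Vote: the long-term lease of the principal facility requires two-thirds of the disinterested partners present (25 − 3 = 22). 2/3 of 22 = 14.67, rounded up to 15, so 15 affirmative votes are needed; 15 voted in favor. Satisfied.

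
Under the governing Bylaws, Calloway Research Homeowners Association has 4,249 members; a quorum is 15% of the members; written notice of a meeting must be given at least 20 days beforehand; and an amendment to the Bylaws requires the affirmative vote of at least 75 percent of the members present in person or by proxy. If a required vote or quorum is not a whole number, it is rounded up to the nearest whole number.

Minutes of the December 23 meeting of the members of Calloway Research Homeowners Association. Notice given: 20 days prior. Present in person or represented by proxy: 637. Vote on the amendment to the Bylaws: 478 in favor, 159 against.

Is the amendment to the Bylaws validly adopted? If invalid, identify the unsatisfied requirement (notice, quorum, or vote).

Invalid — quorum requirement not satisfied.

Notice: 20 days given; 20 required. Satisfied.
Quorum: 15% of 4,249 = 637.35, rounded up to 638; 637 present. Not satisfied.
Vote: requires three-fourths of those present (637); 3/4 of 637 = 477.75, rounded up to 478, so 478 needed; 478 in favor. Satisfied.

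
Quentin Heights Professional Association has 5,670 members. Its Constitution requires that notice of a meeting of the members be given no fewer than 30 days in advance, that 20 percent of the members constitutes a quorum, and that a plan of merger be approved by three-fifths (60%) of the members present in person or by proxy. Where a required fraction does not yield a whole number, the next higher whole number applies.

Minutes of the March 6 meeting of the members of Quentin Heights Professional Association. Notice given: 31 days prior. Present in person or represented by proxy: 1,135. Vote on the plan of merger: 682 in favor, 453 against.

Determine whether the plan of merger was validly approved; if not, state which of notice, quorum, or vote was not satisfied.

Notice: 31 days given; 30 required. Satisfied.
Quorum: 20% of 5,670 = 1,134; 1,135 present. Satisfied.
Vote: requires three-fifths of those present (1,135); 3/5 of 1135 = 681, so 681 needed; 682 in favor. Satisfied.

Valid — all requirements satisfied.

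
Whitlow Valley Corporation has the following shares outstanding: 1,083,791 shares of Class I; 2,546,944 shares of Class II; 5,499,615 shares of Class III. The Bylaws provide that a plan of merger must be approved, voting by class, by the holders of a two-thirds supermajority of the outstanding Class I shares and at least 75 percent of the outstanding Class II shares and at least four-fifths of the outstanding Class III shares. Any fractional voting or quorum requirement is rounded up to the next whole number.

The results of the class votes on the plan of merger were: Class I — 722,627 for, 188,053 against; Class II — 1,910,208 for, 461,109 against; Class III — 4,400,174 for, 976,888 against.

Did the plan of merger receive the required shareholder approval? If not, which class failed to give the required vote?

Approved — every class gave the required vote.

Class I: 2/3 of 1083791 = 722527.33, rounded up to 722528; 722,528 required, 722,627 in favor — approved.
Class II: 3/4 of 2546944 = 1910208; 1,910,208 required, 1,910,208 in favor — approved.
Class III: 4/5 of 5499615 = 4399692; 4,399,692 required, 4,400,174 in favor — approved.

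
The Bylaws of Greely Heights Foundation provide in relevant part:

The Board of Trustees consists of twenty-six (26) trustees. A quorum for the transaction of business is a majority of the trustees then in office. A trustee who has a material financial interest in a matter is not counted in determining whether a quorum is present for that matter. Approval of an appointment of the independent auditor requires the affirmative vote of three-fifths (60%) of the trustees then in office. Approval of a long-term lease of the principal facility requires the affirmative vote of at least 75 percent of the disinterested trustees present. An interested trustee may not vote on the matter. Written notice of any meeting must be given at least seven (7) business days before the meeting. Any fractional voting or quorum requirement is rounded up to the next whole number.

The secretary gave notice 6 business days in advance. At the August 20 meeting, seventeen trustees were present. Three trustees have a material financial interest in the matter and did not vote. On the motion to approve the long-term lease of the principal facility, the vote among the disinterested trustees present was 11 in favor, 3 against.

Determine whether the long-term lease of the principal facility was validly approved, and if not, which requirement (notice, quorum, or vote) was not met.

Invalid — notice requirement not satisfied.

Notice: 6 business days given; 7 required (6 < 7). Not satisfied.
Quorum: 17 present, but the 3 interested trustees do not count, leaving 14. Quorum is 14. Satisfied.
Vote: the long-term lease of the principal facility requires three-fourths of the disinterested trustees present (17 − 3 = 14). 3/4 of 14 = 10.50, rounded up to 11, so 11 affirmative votes are needed; 11 voted in favor. Satisfied.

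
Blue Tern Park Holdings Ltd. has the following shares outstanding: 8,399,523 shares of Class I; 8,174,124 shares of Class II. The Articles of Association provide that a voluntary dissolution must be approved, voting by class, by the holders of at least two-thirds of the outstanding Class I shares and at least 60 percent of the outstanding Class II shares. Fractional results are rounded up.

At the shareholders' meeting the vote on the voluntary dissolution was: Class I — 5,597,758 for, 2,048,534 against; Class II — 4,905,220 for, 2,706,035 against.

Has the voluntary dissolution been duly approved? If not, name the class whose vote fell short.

Not approved — the Class I shares did not give the required vote.

Class I: 2/3 of 8399523 = 5599682; 5,599,682 required, 5,597,758 in favor — not approved.
Class II: 3/5 of 8174124 = 4904474.40, rounded up to 4904475; 4,904,475 required, 4,905,220 in favor — approved.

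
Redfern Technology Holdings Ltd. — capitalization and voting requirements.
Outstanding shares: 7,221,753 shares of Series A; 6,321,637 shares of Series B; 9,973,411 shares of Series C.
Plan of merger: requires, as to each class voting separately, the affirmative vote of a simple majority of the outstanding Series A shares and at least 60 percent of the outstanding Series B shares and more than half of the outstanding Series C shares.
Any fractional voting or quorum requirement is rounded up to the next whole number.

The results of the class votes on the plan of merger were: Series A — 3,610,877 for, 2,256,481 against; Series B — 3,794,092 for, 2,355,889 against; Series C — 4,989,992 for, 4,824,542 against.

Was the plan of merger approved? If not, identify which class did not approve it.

Series A: a majority of 7221753 is 3610877; 3,610,877 required, 3,610,877 in favor — approved.
Series B: 3/5 of 6321637 = 3792982.20, rounded up to 3792983; 3,792,983 required, 3,794,092 in favor — approved.
Series C: a majority of 9973411 is 4986706; 4,986,706 required, 4,989,992 in favor — approved.

Approved — every class gave the required vote.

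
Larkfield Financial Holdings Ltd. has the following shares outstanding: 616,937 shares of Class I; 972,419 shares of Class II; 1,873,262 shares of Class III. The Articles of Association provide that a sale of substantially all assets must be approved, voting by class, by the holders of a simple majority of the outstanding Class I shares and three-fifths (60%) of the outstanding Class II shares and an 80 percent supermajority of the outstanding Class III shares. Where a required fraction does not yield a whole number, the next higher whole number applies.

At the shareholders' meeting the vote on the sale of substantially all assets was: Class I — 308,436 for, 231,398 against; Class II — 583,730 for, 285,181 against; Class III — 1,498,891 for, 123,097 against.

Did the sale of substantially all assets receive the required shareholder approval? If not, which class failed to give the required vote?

Not approved — the Class I shares did not give the required vote.

Class I: a majority of 616937 is 308469; 308,469 required, 308,436 in favor — not approved.
Class II: 3/5 of 972419 = 583451.40, rounded up to 583452; 583,452 required, 583,730 in favor — approved.
Class III: 4/5 of 1873262 = 1498609.60, rounded up to 1498610; 1,498,610 required, 1,498,891 in favor — approved.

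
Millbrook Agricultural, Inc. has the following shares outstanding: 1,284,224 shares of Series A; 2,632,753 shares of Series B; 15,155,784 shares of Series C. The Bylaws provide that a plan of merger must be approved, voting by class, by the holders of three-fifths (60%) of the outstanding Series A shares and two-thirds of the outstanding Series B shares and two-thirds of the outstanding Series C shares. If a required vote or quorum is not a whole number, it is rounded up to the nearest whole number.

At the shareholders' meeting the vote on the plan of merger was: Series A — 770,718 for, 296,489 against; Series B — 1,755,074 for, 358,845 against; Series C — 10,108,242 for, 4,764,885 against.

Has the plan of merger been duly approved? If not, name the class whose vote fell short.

Series A: 3/5 of 1284224 = 770534.40, rounded up to 770535; 770,535 required, 770,718 in favor — approved.
Series B: 2/3 of 2632753 = 1755168.67, rounded up to 1755169; 1,755,169 required, 1,755,074 in favor — not approved.
Series C: 2/3 of 15155784 = 10103856; 10,103,856 required, 10,108,242 in favor — approved.

Not approved — the Series B shares did not give the required vote.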